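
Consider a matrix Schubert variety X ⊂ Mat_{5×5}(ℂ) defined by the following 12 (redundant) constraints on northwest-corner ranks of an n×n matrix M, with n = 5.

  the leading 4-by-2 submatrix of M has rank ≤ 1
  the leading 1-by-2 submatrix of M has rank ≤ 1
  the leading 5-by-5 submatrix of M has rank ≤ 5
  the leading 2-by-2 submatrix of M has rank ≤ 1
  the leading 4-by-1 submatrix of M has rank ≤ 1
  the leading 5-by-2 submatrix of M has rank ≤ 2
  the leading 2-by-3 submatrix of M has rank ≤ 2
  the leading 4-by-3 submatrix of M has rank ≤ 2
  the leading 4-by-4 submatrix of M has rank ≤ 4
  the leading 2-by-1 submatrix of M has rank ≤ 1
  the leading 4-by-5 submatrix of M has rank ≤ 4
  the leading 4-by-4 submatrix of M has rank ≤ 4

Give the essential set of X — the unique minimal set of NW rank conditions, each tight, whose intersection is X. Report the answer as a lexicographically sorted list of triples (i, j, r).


Propagating the 12 rank bounds to every northwest block:

  i=1: 1  1  1  1  1
  i=2: 1  1  2  2  2
  i=3: 1  1  2  3  3
  i=4: 1  1  2  3  4
  i=5: 1  2  3  4  5

giving w = (1, 3, 4, 5, 2) via Δ²R.

ℓ(w)=3; the 1 essential cell (i,j,r):

[(4, 2, 1)]


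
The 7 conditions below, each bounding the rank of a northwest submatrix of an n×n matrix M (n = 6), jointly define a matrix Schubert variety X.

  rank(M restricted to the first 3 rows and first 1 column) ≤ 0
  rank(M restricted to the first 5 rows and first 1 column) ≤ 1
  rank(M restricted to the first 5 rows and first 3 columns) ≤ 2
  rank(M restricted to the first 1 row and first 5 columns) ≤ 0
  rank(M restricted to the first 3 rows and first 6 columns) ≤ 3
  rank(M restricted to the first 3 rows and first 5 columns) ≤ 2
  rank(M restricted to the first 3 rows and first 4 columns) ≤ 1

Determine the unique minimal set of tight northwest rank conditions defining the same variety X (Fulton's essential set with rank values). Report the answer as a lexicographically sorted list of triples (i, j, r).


Recovering R(i,j) via the rank-extension bound from the 7 conditions:

  i=1: 0  0  0  0  0  1
  i=2: 0  1  1  1  1  2
  i=3: 0  1  1  1  2  3
  i=4: 1  2  2  2  3  4
  i=5: 1  2  2  3  4  5
  i=6: 1  2  3  4  5  6

reading off 1-entries of Δ²R: w = (6, 2, 5, 1, 4, 3).

|D(w)|=10, |Ess(w)|=4:

[(1, 5, 0), (3, 1, 0), (3, 4, 1), (5, 3, 2)]


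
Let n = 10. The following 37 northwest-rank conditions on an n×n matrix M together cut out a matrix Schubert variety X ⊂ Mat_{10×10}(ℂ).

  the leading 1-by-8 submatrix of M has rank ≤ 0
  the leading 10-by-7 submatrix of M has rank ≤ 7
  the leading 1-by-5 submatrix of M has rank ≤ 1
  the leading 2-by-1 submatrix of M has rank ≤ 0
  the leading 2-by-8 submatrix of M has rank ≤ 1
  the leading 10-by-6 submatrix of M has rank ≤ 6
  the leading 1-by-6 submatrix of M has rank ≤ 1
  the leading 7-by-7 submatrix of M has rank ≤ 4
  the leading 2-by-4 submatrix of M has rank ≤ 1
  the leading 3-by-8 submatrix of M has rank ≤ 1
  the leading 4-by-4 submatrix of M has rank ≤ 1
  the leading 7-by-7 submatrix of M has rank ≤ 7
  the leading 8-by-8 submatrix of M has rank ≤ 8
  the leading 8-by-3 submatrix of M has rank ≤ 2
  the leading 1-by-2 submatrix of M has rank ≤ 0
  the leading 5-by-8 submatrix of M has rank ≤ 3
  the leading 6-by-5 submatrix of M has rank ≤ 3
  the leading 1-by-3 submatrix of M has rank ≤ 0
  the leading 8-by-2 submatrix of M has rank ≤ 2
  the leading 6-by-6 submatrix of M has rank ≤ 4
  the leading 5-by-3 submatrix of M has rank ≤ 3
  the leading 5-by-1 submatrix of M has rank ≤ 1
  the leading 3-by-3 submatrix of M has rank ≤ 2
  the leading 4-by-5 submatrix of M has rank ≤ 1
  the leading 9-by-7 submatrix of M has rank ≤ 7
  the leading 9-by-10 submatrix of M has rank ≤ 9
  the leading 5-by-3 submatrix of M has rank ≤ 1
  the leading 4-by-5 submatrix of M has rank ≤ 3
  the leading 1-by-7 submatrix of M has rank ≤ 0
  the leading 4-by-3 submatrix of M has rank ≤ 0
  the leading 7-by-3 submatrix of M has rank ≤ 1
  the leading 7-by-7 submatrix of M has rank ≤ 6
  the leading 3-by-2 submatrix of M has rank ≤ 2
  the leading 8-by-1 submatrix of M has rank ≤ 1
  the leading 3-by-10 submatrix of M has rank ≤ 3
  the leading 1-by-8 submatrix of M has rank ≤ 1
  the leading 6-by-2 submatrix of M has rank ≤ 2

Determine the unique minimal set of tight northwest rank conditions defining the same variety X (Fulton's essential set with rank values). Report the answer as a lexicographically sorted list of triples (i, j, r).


Computing R[i][j] = min implied NW-rank bound (n=10, 37 conditions):

  0  0  0  0  0  0  0  0  1  1
  0  0  0  1  1  1  1  1  2  2
  0  0  0  1  1  1  1  1  2  3
  0  0  0  1  1  2  2  2  3  4
  1  1  1  2  2  3  3  3  4  5
  1  1  1  2  3  4  4  4  5  6
  1  1  1  2  3  4  4  5  6  7
  1  2  2  3  4  5  5  6  7  8
  1  2  3  4  5  6  6  7  8  9
  1  2  3  4  5  6  7  8  9  10

the unique w with this rank table is (9, 4, 10, 6, 1, 5, 8, 2, 3, 7).

D(w) has 27 cells with 6 SE-corners; essential set:

[(1, 8, 0), (3, 8, 1), (4, 3, 0), (4, 5, 1), (7, 3, 1), (7, 7, 4)]


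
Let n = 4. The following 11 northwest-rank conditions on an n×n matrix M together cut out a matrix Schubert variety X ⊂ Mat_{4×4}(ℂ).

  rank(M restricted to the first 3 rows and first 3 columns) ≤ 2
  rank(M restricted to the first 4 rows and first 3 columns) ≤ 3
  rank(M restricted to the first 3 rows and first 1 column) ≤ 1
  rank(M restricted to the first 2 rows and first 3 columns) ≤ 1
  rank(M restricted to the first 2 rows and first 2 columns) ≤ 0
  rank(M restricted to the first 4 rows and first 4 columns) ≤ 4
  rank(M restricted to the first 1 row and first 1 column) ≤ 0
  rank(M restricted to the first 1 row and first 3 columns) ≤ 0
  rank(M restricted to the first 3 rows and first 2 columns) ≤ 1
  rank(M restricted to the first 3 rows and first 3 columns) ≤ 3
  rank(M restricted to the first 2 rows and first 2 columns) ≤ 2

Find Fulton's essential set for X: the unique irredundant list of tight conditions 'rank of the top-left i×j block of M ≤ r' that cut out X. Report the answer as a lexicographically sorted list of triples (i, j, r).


Propagating the 11 rank bounds to every northwest block:

  R[1]: 0 | 0 | 0 | 1
  R[2]: 0 | 0 | 1 | 2
  R[3]: 1 | 1 | 2 | 3
  R[4]: 1 | 2 | 3 | 4

hence w(1..4) = (4, 3, 1, 2).

2 SE-corners of the 5-cell Rothe diagram give Ess(w):

[(1, 3, 0), (2, 2, 0)]


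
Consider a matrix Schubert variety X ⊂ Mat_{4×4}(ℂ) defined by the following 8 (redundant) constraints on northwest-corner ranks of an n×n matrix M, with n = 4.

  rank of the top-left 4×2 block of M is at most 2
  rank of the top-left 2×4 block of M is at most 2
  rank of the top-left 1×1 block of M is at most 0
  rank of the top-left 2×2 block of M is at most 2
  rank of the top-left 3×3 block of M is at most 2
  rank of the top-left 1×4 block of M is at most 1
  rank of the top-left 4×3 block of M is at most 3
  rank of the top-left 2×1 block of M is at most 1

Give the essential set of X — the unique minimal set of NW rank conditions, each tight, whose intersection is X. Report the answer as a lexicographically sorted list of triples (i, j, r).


Computing R[i][j] = min implied NW-rank bound (n=4, 8 conditions):

  i=1: 0 1 1 1
  i=2: 1 2 2 2
  i=3: 1 2 2 3
  i=4: 1 2 3 4

second differences of R give the permutation w = (2, 1, 4, 3).

D(w) has 2 cells with 2 SE-corners; essential set:

[(1, 1, 0), (3, 3, 2)]


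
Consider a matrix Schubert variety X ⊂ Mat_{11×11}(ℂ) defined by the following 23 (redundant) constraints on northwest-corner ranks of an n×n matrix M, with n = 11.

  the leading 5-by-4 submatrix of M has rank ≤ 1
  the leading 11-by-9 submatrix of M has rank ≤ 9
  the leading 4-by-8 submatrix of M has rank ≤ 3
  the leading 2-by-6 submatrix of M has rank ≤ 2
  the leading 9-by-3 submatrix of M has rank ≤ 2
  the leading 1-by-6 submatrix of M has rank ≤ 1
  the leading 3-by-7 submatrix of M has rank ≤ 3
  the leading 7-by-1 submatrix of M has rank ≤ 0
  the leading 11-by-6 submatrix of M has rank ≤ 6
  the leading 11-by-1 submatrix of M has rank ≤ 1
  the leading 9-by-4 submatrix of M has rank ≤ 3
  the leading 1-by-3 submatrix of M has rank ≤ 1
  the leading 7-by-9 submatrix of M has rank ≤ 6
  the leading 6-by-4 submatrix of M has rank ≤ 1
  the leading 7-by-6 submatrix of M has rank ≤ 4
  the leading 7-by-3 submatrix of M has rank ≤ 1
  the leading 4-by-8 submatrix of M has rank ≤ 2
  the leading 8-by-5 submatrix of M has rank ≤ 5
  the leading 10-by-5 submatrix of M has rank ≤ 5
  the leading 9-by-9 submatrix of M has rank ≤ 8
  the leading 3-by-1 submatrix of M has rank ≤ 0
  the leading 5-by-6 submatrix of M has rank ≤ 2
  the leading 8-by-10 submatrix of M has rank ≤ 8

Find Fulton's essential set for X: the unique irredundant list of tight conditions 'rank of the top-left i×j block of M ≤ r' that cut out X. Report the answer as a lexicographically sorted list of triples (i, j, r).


Rank table r_w(11×11) implied by the 23 constraints:

  row 1: 0  1  1  1  1  1  1  1  1  1  1
  row 2: 0  1  1  1  2  2  2  2  2  2  2
  row 3: 0  1  1  1  2  2  2  2  3  3  3
  row 4: 0  1  1  1  2  2  2  2  3  4  4
  row 5: 0  1  1  1  2  2  3  3  4  5  5
  row 6: 0  1  1  1  2  3  4  4  5  6  6
  row 7: 0  1  1  2  3  4  5  5  6  7  7
  row 8: 1  2  2  3  4  5  6  6  7  8  8
  row 9: 1  2  2  3  4  5  6  7  8  9  9
  row 10: 1  2  3  4  5  6  7  8  9  10  10
  row 11: 1  2  3  4  5  6  7  8  9  10  11

reading off 1-entries of Δ²R: w = (2, 5, 9, 10, 7, 6, 4, 1, 8, 3, 11).

D(w) has 26 cells with 6 SE-corners; essential set:

[(4, 8, 2), (5, 6, 2), (6, 4, 1), (7, 1, 0), (7, 3, 1), (9, 3, 2)]


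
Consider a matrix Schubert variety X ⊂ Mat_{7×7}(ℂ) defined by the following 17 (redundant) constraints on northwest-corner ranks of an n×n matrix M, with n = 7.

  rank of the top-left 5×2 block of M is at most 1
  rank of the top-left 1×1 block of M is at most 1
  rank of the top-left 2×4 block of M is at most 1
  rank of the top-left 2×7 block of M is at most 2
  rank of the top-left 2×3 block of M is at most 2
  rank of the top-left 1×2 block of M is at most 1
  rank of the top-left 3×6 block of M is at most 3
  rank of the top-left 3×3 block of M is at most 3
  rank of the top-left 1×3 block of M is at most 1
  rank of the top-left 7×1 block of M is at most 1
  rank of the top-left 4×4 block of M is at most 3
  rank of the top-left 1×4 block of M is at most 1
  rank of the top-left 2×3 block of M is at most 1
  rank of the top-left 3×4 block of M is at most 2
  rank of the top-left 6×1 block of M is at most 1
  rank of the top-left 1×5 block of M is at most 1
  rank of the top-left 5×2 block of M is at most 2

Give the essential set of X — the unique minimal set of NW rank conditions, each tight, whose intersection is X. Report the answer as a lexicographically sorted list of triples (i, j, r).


The tightest implied rank at each (i,j), from the 17 conditions:

  i=1: 1, 1, 1, 1, 1, 1, 1
  i=2: 1, 1, 1, 1, 2, 2, 2
  i=3: 1, 1, 2, 2, 3, 3, 3
  i=4: 1, 1, 2, 3, 4, 4, 4
  i=5: 1, 1, 2, 3, 4, 5, 5
  i=6: 1, 2, 3, 4, 5, 6, 6
  i=7: 1, 2, 3, 4, 5, 6, 7

hence w(1..7) = (1, 5, 3, 4, 6, 2, 7).

Fulton essential set (2 of the 6 Rothe cells):

[(2, 4, 1), (5, 2, 1)]


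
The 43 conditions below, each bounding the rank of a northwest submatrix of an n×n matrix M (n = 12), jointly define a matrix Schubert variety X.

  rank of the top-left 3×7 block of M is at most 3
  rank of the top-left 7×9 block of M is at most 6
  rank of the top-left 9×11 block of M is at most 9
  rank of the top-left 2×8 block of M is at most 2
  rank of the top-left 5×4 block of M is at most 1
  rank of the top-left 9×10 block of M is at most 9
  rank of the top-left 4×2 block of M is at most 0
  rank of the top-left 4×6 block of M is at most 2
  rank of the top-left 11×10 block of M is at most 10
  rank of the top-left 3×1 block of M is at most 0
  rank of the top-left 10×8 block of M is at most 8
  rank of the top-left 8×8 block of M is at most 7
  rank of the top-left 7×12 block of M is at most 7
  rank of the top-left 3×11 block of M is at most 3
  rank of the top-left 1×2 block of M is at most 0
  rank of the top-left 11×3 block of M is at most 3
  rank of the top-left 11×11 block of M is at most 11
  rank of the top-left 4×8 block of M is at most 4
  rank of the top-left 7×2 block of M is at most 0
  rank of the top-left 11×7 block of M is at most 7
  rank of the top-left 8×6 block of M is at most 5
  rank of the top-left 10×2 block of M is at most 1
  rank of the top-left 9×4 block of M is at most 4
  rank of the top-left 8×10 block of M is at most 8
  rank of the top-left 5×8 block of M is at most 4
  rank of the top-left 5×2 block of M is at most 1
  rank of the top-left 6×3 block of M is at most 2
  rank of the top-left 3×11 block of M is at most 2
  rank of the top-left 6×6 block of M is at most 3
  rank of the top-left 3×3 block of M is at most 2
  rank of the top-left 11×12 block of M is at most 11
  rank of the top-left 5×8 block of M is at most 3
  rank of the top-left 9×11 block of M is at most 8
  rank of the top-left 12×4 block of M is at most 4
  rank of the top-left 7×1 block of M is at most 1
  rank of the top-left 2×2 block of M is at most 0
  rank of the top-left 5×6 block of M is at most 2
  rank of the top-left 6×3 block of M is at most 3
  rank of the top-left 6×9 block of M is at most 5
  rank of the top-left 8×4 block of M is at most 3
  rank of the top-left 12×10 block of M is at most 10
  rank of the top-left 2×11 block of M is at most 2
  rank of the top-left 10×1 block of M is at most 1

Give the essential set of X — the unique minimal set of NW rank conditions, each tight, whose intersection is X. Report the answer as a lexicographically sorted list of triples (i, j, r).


Propagating the 43 rank bounds to every northwest block:

  0, 0, 1, 1, 1, 1, 1, 1, 1, 1, 1, 1
  0, 0, 1, 1, 2, 2, 2, 2, 2, 2, 2, 2
  0, 0, 1, 1, 2, 2, 2, 2, 2, 2, 2, 3
  0, 0, 1, 1, 2, 2, 3, 3, 3, 3, 3, 4
  0, 0, 1, 1, 2, 2, 3, 3, 4, 4, 4, 5
  0, 0, 1, 2, 3, 3, 4, 4, 5, 5, 5, 6
  0, 0, 1, 2, 3, 4, 5, 5, 6, 6, 6, 7
  1, 1, 2, 3, 4, 5, 6, 6, 7, 7, 7, 8
  1, 1, 2, 3, 4, 5, 6, 7, 8, 8, 8, 9
  1, 1, 2, 3, 4, 5, 6, 7, 8, 9, 9, 10
  1, 2, 3, 4, 5, 6, 7, 8, 9, 10, 10, 11
  1, 2, 3, 4, 5, 6, 7, 8, 9, 10, 11, 12

second differences of R give the permutation w = (3, 5, 12, 7, 9, 4, 6, 1, 8, 10, 2, 11).

Fulton essential set (6 of the 29 Rothe cells):

[(3, 11, 2), (5, 4, 1), (5, 6, 2), (5, 8, 3), (7, 2, 0), (10, 2, 1)]


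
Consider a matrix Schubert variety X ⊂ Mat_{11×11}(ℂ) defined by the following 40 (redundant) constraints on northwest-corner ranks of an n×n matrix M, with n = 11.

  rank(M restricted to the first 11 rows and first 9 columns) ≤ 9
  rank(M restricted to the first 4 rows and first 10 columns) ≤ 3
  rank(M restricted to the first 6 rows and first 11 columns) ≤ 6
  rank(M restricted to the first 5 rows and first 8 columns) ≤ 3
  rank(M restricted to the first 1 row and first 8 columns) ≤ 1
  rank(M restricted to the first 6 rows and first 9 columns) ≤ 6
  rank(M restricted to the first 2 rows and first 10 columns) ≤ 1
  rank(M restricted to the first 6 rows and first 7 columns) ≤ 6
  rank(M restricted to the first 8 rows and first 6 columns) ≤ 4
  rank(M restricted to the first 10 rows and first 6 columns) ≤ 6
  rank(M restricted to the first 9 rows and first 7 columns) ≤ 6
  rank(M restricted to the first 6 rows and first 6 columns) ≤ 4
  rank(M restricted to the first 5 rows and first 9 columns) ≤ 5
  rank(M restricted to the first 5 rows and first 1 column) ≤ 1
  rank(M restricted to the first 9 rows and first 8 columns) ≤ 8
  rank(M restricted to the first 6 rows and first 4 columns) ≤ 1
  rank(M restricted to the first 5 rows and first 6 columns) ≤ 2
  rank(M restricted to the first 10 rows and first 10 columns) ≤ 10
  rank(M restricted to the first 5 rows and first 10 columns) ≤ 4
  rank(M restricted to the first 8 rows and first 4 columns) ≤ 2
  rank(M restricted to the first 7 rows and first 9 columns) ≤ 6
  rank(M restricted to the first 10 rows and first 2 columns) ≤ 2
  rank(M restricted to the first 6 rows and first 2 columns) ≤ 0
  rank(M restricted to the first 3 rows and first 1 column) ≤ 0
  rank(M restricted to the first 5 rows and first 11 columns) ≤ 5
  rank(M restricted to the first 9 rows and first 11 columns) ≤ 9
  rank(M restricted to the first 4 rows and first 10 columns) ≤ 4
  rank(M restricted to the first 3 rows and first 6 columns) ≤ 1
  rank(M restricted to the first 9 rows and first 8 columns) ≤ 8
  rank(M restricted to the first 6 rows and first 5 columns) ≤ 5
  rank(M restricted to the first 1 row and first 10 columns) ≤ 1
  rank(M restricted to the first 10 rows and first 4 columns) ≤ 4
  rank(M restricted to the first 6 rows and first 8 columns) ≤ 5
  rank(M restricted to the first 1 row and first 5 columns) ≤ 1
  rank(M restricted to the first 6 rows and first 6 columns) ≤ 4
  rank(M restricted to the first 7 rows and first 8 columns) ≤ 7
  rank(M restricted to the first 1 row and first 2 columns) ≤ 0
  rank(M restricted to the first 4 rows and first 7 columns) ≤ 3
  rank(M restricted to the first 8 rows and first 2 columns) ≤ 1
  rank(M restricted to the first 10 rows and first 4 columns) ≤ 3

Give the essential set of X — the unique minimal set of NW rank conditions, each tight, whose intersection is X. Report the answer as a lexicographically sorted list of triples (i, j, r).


Recovering R(i,j) via the rank-extension bound from the 40 conditions:

  0, 0, 1, 1, 1, 1, 1, 1, 1, 1, 1
  0, 0, 1, 1, 1, 1, 1, 1, 1, 1, 2
  0, 0, 1, 1, 1, 1, 2, 2, 2, 2, 3
  0, 0, 1, 1, 2, 2, 3, 3, 3, 3, 4
  0, 0, 1, 1, 2, 2, 3, 3, 4, 4, 5
  0, 0, 1, 1, 2, 3, 4, 4, 5, 5, 6
  1, 1, 2, 2, 3, 4, 5, 5, 6, 6, 7
  1, 1, 2, 2, 3, 4, 5, 6, 7, 7, 8
  1, 2, 3, 3, 4, 5, 6, 7, 8, 8, 9
  1, 2, 3, 3, 4, 5, 6, 7, 8, 9, 10
  1, 2, 3, 4, 5, 6, 7, 8, 9, 10, 11

hence w(1..11) = (3, 11, 7, 5, 9, 6, 1, 8, 2, 10, 4).

|D(w)|=30, |Ess(w)|=9:

[(2, 10, 1), (3, 6, 1), (5, 6, 2), (5, 8, 3), (6, 2, 0), (6, 4, 1), (8, 2, 1), (8, 4, 2), (10, 4, 3)]


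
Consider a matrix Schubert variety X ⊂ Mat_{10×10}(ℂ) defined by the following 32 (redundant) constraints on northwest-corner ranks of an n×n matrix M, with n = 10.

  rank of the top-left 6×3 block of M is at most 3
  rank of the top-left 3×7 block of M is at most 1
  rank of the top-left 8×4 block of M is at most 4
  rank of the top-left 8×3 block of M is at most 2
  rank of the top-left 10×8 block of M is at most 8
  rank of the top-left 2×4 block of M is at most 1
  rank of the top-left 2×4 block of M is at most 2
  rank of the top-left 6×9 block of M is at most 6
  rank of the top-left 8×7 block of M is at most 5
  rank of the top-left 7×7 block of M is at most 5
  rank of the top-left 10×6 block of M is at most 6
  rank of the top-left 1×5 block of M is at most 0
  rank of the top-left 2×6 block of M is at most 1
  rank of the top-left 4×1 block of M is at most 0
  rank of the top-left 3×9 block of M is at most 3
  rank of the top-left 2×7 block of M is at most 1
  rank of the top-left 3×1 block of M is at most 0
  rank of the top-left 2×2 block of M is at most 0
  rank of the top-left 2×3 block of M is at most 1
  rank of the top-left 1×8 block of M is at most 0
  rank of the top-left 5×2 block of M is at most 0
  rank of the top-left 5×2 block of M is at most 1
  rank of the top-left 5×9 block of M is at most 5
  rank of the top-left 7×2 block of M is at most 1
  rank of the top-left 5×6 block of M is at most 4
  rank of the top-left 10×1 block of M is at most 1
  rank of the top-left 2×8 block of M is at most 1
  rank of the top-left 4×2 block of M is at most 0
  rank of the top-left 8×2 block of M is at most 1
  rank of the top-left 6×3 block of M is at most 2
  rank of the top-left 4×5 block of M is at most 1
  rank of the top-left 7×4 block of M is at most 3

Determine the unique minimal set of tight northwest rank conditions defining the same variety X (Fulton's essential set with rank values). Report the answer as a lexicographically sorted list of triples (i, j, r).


Reconstructing r_w from the 32 given conditions:

  R[1]: 0 0 0 0 0 0 0 0 1 1
  R[2]: 0 0 1 1 1 1 1 1 2 2
  R[3]: 0 0 1 1 1 1 1 2 3 3
  R[4]: 0 0 1 1 1 2 2 3 4 4
  R[5]: 0 0 1 2 2 3 3 4 5 5
  R[6]: 1 1 2 3 3 4 4 5 6 6
  R[7]: 1 1 2 3 4 5 5 6 7 7
  R[8]: 1 1 2 3 4 5 5 6 7 8
  R[9]: 1 2 3 4 5 6 6 7 8 9
  R[10]: 1 2 3 4 5 6 7 8 9 10

second differences of R give the permutation w = (9, 3, 8, 6, 4, 1, 5, 10, 2, 7).

D(w) has 25 cells with 6 SE-corners; essential set:

[(1, 8, 0), (3, 7, 1), (4, 5, 1), (5, 2, 0), (8, 2, 1), (8, 7, 5)]


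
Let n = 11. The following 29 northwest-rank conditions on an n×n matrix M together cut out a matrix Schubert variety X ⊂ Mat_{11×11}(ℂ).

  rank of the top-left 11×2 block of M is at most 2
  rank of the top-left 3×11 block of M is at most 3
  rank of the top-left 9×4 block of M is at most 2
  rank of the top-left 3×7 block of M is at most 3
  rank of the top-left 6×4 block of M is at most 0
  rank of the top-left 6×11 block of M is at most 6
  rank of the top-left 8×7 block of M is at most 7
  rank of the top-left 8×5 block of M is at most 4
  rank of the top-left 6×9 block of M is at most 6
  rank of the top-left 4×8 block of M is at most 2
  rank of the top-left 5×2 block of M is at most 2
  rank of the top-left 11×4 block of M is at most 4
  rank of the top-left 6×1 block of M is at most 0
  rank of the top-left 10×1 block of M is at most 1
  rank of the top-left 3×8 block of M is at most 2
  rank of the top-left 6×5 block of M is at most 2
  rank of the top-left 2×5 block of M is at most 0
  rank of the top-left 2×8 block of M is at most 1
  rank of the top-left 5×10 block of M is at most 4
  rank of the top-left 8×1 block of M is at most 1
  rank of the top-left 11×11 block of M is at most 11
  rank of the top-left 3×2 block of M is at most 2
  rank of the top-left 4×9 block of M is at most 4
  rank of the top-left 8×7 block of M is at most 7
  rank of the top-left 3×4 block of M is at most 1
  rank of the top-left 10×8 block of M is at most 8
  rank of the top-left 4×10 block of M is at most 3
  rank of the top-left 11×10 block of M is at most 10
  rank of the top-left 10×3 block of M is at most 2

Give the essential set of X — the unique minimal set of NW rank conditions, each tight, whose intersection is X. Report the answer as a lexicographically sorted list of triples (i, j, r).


Recovering R(i,j) via the rank-extension bound from the 29 conditions:

  i=1: 0 0 0 0 0 1 1 1 1 1 1
  i=2: 0 0 0 0 0 1 1 1 2 2 2
  i=3: 0 0 0 0 1 2 2 2 3 3 3
  i=4: 0 0 0 0 1 2 2 2 3 3 4
  i=5: 0 0 0 0 1 2 3 3 4 4 5
  i=6: 0 0 0 0 1 2 3 4 5 5 6
  i=7: 1 1 1 1 2 3 4 5 6 6 7
  i=8: 1 2 2 2 3 4 5 6 7 7 8
  i=9: 1 2 2 2 3 4 5 6 7 8 9
  i=10: 1 2 2 3 4 5 6 7 8 9 10
  i=11: 1 2 3 4 5 6 7 8 9 10 11

hence w(1..11) = (6, 9, 5, 11, 7, 8, 1, 2, 10, 4, 3).

D(w) has 34 cells with 7 SE-corners; essential set:

[(2, 5, 0), (2, 8, 1), (4, 8, 2), (4, 10, 3), (6, 4, 0), (9, 4, 2), (10, 3, 2)]


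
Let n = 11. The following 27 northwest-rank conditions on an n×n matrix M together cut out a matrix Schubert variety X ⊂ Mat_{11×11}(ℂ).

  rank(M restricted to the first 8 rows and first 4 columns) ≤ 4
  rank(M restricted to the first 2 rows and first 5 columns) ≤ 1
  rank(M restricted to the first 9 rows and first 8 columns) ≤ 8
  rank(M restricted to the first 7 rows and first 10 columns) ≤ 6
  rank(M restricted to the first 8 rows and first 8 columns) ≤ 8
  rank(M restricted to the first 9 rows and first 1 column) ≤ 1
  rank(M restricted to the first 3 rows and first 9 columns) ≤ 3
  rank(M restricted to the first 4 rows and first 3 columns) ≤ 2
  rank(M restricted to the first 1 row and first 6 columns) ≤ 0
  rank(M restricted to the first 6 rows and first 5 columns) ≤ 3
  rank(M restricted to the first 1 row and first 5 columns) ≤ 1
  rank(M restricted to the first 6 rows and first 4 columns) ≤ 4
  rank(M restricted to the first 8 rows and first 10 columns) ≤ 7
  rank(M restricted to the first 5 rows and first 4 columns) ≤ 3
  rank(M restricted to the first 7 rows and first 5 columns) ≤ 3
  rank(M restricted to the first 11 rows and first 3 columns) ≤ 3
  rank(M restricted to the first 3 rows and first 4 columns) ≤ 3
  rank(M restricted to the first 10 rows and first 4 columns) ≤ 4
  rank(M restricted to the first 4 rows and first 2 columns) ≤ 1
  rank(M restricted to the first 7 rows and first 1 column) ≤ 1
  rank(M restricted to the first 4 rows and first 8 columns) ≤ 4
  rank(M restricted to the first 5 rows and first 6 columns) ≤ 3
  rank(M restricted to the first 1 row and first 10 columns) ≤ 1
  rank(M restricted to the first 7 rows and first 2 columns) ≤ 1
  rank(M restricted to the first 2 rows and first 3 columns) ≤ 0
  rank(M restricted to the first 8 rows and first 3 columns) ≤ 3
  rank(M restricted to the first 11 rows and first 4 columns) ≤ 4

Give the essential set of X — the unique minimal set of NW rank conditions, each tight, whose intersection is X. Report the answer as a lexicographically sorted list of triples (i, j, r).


Recovering R(i,j) via the rank-extension bound from the 27 conditions:

  i=1: 0  0  0  0  0  0  1  1  1  1  1
  i=2: 0  0  0  1  1  1  2  2  2  2  2
  i=3: 1  1  1  2  2  2  3  3  3  3  3
  i=4: 1  1  2  3  3  3  4  4  4  4  4
  i=5: 1  1  2  3  3  3  4  5  5  5  5
  i=6: 1  1  2  3  3  4  5  6  6  6  6
  i=7: 1  1  2  3  3  4  5  6  6  6  7
  i=8: 1  2  3  4  4  5  6  7  7  7  8
  i=9: 1  2  3  4  5  6  7  8  8  8  9
  i=10: 1  2  3  4  5  6  7  8  9  9  10
  i=11: 1  2  3  4  5  6  7  8  9  10  11

giving w = (7, 4, 1, 3, 8, 6, 11, 2, 5, 9, 10) via Δ²R.

6 SE-corners of the 19-cell Rothe diagram give Ess(w):

[(1, 6, 0), (2, 3, 0), (5, 6, 3), (7, 2, 1), (7, 5, 3), (7, 10, 6)]


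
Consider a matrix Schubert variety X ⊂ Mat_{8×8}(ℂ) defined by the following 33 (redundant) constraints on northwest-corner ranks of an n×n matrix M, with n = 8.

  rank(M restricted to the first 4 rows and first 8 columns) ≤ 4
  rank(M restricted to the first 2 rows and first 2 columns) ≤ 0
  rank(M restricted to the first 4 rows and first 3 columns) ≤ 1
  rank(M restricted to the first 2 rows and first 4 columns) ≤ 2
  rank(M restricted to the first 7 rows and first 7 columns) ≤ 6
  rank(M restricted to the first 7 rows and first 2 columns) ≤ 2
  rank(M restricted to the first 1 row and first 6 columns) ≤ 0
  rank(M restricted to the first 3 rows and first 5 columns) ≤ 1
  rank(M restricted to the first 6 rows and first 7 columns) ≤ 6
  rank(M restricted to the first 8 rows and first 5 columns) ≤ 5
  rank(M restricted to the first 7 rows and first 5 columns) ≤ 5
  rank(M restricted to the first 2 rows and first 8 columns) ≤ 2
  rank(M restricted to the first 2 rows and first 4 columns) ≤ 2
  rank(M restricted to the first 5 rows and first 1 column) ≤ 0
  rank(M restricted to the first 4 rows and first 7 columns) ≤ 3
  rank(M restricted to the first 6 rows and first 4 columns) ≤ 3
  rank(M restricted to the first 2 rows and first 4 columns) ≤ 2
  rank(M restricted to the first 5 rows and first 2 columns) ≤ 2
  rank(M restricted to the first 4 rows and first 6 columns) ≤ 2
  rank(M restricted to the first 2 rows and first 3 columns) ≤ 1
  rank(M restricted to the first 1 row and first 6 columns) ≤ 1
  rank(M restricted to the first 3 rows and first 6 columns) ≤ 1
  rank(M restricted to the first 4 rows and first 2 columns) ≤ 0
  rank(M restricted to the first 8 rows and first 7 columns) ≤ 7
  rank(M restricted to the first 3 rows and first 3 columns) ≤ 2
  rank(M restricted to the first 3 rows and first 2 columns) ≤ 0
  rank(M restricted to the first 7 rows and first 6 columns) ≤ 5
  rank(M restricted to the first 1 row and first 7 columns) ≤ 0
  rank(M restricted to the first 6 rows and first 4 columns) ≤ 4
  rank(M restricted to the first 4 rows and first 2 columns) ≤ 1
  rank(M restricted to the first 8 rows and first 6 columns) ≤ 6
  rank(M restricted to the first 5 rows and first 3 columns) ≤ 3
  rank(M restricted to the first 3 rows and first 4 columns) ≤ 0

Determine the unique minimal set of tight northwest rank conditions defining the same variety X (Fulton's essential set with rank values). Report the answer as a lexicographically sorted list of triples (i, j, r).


Propagating the 33 rank bounds to every northwest block:

  i=1: 0 | 0 | 0 | 0 | 0 | 0 | 0 | 1
  i=2: 0 | 0 | 0 | 0 | 1 | 1 | 1 | 2
  i=3: 0 | 0 | 0 | 0 | 1 | 1 | 2 | 3
  i=4: 0 | 0 | 1 | 1 | 2 | 2 | 3 | 4
  i=5: 0 | 1 | 2 | 2 | 3 | 3 | 4 | 5
  i=6: 1 | 2 | 3 | 3 | 4 | 4 | 5 | 6
  i=7: 1 | 2 | 3 | 4 | 5 | 5 | 6 | 7
  i=8: 1 | 2 | 3 | 4 | 5 | 6 | 7 | 8

hence w(1..8) = (8, 5, 7, 3, 2, 1, 4, 6).

Fulton essential set (5 of the 19 Rothe cells):

[(1, 7, 0), (3, 4, 0), (3, 6, 1), (4, 2, 0), (5, 1, 0)]


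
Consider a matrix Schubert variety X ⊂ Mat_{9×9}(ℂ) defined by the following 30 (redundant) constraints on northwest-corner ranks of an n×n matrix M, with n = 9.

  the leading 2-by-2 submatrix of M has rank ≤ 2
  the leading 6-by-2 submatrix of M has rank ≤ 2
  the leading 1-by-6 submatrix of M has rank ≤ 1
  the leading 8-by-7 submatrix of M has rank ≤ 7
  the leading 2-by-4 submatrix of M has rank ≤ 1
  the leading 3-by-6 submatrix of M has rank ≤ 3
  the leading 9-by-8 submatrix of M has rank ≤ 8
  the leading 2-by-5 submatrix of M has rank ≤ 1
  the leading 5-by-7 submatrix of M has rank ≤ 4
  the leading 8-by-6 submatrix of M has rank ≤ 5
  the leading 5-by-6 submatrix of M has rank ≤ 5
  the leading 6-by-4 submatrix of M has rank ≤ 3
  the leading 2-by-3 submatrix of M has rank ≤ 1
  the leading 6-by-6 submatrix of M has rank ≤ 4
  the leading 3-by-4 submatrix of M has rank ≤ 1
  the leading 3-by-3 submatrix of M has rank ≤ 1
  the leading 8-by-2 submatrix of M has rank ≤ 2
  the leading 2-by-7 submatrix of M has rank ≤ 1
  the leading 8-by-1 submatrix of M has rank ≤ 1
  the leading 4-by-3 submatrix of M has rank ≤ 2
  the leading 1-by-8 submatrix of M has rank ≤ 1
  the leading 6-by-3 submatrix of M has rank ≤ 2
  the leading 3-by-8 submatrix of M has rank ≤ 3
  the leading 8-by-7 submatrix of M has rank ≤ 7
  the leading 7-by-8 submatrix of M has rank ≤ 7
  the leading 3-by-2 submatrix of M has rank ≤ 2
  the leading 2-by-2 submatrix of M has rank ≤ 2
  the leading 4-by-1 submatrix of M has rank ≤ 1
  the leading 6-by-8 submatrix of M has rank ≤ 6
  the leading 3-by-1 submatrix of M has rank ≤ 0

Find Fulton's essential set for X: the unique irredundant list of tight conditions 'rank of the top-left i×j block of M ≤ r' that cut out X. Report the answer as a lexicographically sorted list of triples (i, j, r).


Propagating the 30 rank bounds to every northwest block:

  R[1]: 0 1 1 1 1 1 1 1 1
  R[2]: 0 1 1 1 1 1 1 2 2
  R[3]: 0 1 1 1 2 2 2 3 3
  R[4]: 1 2 2 2 3 3 3 4 4
  R[5]: 1 2 2 3 4 4 4 5 5
  R[6]: 1 2 2 3 4 4 5 6 6
  R[7]: 1 2 3 4 5 5 6 7 7
  R[8]: 1 2 3 4 5 5 6 7 8
  R[9]: 1 2 3 4 5 6 7 8 9

second differences of R give the permutation w = (2, 8, 5, 1, 4, 7, 3, 9, 6).

Rothe diagram D(w) (14 cells), 6 SE-corners (essential conditions):

[(2, 7, 1), (3, 1, 0), (3, 4, 1), (6, 3, 2), (6, 6, 4), (8, 6, 5)]


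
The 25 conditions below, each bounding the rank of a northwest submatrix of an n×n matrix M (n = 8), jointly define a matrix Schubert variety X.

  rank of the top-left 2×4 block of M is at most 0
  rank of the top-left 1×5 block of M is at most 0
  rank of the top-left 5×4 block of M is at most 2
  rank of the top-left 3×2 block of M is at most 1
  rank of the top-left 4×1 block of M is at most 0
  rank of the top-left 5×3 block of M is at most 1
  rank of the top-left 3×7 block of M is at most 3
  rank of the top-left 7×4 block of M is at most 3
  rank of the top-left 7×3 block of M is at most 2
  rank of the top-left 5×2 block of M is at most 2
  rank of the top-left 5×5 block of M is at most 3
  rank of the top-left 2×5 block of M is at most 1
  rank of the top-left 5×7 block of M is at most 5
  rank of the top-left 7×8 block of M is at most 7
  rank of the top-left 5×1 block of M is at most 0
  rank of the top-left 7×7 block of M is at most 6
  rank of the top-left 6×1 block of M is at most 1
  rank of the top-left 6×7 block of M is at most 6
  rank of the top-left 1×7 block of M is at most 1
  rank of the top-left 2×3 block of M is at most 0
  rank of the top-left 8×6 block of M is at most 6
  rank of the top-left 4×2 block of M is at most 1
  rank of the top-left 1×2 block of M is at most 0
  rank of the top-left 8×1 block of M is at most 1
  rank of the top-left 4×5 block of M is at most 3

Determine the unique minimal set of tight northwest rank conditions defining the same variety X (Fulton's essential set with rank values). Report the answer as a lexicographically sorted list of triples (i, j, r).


Propagating the 25 rank bounds to every northwest block:

  i=1: 0 0 0 0 0 1 1 1
  i=2: 0 0 0 0 1 2 2 2
  i=3: 0 1 1 1 2 3 3 3
  i=4: 0 1 1 2 3 4 4 4
  i=5: 0 1 1 2 3 4 5 5
  i=6: 1 2 2 3 4 5 6 6
  i=7: 1 2 2 3 4 5 6 7
  i=8: 1 2 3 4 5 6 7 8

so w = (6, 5, 2, 4, 7, 1, 8, 3).

D(w) has 15 cells with 5 SE-corners; essential set:

[(1, 5, 0), (2, 4, 0), (5, 1, 0), (5, 3, 1), (7, 3, 2)]


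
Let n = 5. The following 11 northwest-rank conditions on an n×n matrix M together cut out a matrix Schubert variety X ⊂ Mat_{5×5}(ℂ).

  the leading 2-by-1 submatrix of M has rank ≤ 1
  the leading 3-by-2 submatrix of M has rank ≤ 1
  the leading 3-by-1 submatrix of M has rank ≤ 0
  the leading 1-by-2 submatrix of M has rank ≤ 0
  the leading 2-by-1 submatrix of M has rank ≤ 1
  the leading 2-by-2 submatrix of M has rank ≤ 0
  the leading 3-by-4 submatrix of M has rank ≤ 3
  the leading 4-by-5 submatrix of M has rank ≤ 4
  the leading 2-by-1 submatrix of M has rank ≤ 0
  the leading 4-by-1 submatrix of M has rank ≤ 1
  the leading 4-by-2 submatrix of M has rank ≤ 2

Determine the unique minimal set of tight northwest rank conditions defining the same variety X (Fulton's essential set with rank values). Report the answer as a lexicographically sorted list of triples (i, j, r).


Rank table r_w(5×5) implied by the 11 constraints:

  R[1]: 0, 0, 1, 1, 1
  R[2]: 0, 0, 1, 2, 2
  R[3]: 0, 1, 2, 3, 3
  R[4]: 1, 2, 3, 4, 4
  R[5]: 1, 2, 3, 4, 5

so w = (3, 4, 2, 1, 5).

|D(w)|=5, |Ess(w)|=2:

[(2, 2, 0), (3, 1, 0)]


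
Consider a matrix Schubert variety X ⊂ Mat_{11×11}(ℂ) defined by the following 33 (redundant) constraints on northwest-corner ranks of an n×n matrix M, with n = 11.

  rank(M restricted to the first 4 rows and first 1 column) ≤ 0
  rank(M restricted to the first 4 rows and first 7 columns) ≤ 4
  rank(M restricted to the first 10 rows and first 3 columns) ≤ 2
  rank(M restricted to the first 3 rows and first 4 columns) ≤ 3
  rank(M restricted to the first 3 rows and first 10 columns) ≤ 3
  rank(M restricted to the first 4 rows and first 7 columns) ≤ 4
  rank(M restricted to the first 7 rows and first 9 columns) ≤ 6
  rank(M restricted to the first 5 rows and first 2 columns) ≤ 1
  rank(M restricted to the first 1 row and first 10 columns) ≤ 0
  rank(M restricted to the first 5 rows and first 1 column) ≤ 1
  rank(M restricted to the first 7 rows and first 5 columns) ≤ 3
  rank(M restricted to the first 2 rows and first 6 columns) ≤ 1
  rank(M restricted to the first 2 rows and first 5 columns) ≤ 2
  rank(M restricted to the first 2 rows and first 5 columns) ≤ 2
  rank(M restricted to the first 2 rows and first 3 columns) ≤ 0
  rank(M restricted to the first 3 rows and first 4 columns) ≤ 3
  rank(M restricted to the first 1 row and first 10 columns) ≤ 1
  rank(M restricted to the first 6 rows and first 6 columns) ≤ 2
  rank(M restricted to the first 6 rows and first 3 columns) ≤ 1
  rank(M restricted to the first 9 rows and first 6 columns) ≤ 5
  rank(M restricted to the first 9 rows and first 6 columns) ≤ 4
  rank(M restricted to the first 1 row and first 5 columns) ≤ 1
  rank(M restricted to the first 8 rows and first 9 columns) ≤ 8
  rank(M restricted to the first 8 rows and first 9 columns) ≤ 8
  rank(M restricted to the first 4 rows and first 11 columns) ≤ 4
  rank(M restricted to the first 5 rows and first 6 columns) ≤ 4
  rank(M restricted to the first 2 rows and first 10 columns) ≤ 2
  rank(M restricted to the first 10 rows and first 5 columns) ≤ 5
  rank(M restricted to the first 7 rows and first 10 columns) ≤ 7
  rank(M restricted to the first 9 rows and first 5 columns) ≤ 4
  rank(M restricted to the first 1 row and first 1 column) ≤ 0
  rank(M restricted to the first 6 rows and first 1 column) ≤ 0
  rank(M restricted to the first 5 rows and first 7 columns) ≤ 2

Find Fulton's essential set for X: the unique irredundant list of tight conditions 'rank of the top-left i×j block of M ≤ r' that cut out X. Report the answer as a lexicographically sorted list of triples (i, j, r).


Reconstructing r_w from the 33 given conditions:

  R[1]: 0 | 0 | 0 | 0 | 0 | 0 | 0 | 0 | 0 | 0 | 1
  R[2]: 0 | 0 | 0 | 1 | 1 | 1 | 1 | 1 | 1 | 1 | 2
  R[3]: 0 | 1 | 1 | 2 | 2 | 2 | 2 | 2 | 2 | 2 | 3
  R[4]: 0 | 1 | 1 | 2 | 2 | 2 | 2 | 3 | 3 | 3 | 4
  R[5]: 0 | 1 | 1 | 2 | 2 | 2 | 2 | 3 | 4 | 4 | 5
  R[6]: 0 | 1 | 1 | 2 | 2 | 2 | 3 | 4 | 5 | 5 | 6
  R[7]: 1 | 2 | 2 | 3 | 3 | 3 | 4 | 5 | 6 | 6 | 7
  R[8]: 1 | 2 | 2 | 3 | 4 | 4 | 5 | 6 | 7 | 7 | 8
  R[9]: 1 | 2 | 2 | 3 | 4 | 4 | 5 | 6 | 7 | 8 | 9
  R[10]: 1 | 2 | 2 | 3 | 4 | 5 | 6 | 7 | 8 | 9 | 10
  R[11]: 1 | 2 | 3 | 4 | 5 | 6 | 7 | 8 | 9 | 10 | 11

so w = (11, 4, 2, 8, 9, 7, 1, 5, 10, 6, 3).

|D(w)|=32, |Ess(w)|=8:

[(1, 10, 0), (2, 3, 0), (5, 7, 2), (6, 1, 0), (6, 3, 1), (6, 6, 2), (9, 6, 4), (10, 3, 2)]


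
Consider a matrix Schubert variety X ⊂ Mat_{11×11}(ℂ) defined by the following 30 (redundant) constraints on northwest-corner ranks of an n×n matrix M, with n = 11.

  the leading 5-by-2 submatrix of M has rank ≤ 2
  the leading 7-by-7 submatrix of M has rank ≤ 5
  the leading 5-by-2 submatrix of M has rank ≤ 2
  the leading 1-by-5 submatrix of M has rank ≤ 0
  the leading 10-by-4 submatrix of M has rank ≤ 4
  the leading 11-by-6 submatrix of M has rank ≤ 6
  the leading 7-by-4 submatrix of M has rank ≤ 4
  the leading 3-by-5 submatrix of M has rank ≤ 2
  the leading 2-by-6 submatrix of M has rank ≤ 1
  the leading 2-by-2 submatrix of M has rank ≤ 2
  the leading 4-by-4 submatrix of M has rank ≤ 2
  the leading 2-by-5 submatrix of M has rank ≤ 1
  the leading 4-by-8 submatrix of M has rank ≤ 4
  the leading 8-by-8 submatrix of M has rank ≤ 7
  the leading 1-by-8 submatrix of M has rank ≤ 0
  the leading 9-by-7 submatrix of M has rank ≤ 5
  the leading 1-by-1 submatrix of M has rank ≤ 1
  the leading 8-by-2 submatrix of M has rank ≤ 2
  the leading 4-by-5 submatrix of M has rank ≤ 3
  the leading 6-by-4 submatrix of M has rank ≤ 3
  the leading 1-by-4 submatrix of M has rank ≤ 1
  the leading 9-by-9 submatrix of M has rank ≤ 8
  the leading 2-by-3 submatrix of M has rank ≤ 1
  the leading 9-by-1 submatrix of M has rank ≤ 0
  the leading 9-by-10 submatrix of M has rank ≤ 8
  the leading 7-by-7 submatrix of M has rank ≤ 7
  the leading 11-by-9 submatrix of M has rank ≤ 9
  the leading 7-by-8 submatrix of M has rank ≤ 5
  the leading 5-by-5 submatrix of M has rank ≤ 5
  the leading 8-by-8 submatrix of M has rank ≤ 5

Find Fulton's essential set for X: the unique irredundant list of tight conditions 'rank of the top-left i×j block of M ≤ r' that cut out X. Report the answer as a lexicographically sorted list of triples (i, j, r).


The tightest implied rank at each (i,j), from the 30 conditions:

  row 1: 0, 0, 0, 0, 0, 0, 0, 0, 1, 1, 1
  row 2: 0, 1, 1, 1, 1, 1, 1, 1, 2, 2, 2
  row 3: 0, 1, 2, 2, 2, 2, 2, 2, 3, 3, 3
  row 4: 0, 1, 2, 2, 3, 3, 3, 3, 4, 4, 4
  row 5: 0, 1, 2, 3, 4, 4, 4, 4, 5, 5, 5
  row 6: 0, 1, 2, 3, 4, 5, 5, 5, 6, 6, 6
  row 7: 0, 1, 2, 3, 4, 5, 5, 5, 6, 7, 7
  row 8: 0, 1, 2, 3, 4, 5, 5, 5, 6, 7, 8
  row 9: 0, 1, 2, 3, 4, 5, 5, 6, 7, 8, 9
  row 10: 1, 2, 3, 4, 5, 6, 6, 7, 8, 9, 10
  row 11: 1, 2, 3, 4, 5, 6, 7, 8, 9, 10, 11

hence w(1..11) = (9, 2, 3, 5, 4, 6, 10, 11, 8, 1, 7).

5 SE-corners of the 22-cell Rothe diagram give Ess(w):

[(1, 8, 0), (4, 4, 2), (8, 8, 5), (9, 1, 0), (9, 7, 5)]
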